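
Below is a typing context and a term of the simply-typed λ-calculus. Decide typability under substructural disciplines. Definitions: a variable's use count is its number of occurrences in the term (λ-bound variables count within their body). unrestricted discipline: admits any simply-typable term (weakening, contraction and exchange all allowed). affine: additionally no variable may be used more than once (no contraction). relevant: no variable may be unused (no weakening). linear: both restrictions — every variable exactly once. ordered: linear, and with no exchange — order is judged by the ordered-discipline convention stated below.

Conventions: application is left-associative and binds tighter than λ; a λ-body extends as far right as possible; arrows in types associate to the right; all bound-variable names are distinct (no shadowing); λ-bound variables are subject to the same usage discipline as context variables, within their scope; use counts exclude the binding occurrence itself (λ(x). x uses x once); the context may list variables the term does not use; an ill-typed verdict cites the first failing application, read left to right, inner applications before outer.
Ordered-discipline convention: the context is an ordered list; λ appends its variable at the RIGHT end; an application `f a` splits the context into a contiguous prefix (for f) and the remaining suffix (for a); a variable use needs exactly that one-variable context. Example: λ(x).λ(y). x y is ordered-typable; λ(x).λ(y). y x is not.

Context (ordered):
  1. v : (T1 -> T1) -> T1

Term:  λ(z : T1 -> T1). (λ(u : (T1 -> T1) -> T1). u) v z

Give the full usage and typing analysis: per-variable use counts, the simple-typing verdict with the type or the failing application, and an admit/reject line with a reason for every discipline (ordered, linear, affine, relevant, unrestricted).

usage: v ×1, z (λ-bound) ×1, u (λ-bound) ×1
uses in reading order: u, v, z
typing: well-typed — term : (T1 -> T1) -> T1
ordered: ✓, one use each (v, z, u); ordered split holds
linear: ✓, exactly-once usage across v, z, u
affine: ✓, v, z, u: no repeats, contraction unneeded
relevant: ✓, at least one use each (v, z, u)
unrestricted: ✓, typability at (T1 -> T1) -> T1 is all that's needed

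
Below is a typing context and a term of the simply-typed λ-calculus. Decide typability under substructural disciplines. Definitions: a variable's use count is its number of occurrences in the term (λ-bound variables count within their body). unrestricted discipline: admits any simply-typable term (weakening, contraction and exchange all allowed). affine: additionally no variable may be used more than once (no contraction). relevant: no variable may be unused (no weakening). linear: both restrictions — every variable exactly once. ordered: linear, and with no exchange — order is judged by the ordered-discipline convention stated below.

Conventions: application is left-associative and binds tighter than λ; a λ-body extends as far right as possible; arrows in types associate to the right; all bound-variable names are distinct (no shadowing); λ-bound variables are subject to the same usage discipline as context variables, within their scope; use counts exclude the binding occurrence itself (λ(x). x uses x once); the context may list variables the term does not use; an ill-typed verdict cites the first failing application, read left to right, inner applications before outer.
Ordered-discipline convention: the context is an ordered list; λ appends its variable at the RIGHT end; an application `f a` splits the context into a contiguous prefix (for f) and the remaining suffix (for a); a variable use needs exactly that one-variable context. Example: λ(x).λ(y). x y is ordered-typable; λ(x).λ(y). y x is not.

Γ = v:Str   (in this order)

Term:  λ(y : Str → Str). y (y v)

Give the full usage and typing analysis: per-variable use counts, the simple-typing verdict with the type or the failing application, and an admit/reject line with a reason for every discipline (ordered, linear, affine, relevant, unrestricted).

counts: v: 1, y (λ-bound): 2
left-to-right use order: y, y, v
typing: ✓ — (Str → Str) → Str
ordered ✗ (uses contraction: y ×2)
linear ✗ (uses contraction: y ×2)
affine ✗ (uses contraction: y ×2)
relevant ✓ (none of v, y goes unused)
unrestricted ✓ (well-typed at (Str → Str) → Str; no restrictions here)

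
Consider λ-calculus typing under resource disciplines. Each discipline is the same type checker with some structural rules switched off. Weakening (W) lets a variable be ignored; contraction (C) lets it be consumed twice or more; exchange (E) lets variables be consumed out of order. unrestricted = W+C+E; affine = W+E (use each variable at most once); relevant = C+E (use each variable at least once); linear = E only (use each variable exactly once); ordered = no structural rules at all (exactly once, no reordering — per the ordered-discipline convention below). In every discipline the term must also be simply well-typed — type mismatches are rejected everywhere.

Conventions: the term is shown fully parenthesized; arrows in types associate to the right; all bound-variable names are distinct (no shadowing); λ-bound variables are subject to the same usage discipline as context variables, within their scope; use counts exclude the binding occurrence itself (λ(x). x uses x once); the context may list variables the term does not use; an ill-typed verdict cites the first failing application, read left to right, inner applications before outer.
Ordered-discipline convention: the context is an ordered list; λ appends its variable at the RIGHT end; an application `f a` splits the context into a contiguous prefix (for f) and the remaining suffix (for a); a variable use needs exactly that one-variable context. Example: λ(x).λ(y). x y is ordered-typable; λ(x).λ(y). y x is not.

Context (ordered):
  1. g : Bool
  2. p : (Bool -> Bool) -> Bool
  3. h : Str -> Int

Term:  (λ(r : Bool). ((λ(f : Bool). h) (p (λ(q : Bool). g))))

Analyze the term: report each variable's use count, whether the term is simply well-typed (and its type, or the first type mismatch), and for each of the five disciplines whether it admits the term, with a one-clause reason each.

usage: g: 1×; p: 1×; h: 1×; r (λ-bound): 0×; f (λ-bound): 0×; q (λ-bound): 0×
use order (left to right): h, p, g
typing: well-typed at Bool -> Str -> Int
ordered: ✗, needs weakening: r, f, q unused
linear: ✗, needs weakening: r, f, q unused
affine: ✓, at most one use each (g, p, h, r, f, q)
relevant: ✗, needs weakening: r, f, q unused
unrestricted: ✓, well-typed at Bool -> Str -> Int; no restrictions here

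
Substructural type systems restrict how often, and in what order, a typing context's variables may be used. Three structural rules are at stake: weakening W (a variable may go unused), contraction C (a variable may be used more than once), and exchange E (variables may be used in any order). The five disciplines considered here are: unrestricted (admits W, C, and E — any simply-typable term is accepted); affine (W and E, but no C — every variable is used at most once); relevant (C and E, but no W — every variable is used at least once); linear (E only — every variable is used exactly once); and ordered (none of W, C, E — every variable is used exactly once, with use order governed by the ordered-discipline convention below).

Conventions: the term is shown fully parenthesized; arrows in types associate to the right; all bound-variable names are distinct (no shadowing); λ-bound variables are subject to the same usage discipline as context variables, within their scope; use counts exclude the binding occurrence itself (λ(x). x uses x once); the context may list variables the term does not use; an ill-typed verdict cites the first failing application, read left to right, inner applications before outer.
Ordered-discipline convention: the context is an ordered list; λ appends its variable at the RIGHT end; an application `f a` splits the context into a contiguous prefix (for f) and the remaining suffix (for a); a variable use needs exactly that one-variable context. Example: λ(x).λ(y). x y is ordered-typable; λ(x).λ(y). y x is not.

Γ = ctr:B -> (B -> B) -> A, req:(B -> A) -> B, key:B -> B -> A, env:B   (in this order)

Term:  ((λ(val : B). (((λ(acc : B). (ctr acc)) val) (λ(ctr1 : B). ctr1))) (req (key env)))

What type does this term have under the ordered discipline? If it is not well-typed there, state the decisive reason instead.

term : A
variable uses: ctr=1, req=1, key=1, env=1, val (bound)=1, acc (bound)=1, ctr1 (bound)=1
order of uses: ctr, acc, val, ctr1, req, key, env
typing: well-typed — term : A
summary: ordered ✓ | linear ✓ | affine ✓ | relevant ✓ | unrestricted ✓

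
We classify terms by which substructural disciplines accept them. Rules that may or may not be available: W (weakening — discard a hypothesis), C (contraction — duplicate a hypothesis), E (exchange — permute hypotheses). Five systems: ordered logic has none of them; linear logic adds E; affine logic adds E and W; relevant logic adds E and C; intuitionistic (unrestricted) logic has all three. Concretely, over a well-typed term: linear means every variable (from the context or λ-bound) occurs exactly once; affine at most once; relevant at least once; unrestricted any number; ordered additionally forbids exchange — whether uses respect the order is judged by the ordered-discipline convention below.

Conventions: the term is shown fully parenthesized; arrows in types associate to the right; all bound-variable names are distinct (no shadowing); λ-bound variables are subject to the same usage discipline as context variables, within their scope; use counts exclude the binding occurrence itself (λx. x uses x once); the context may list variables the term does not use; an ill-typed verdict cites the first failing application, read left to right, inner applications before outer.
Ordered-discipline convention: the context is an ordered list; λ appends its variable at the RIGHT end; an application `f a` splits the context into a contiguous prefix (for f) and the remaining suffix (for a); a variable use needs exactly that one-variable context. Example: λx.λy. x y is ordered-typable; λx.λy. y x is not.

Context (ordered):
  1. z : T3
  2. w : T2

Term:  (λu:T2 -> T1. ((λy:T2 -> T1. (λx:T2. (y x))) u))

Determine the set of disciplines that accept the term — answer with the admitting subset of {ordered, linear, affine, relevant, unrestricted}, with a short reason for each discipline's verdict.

accepted by: affine, unrestricted
use counts: z ×0, w ×0, u [bound] ×1, y [bound] ×1, x [bound] ×1
order of uses: y, x, u
typing: well-typed at (T2 -> T1) -> T2 -> T1
ordered: ✗ — needs weakening: z, w unused
linear: ✗ — needs weakening: z, w unused
affine: ✓ — at most one use each (z, w, u, y, x)
relevant: ✗ — needs weakening: z, w unused
unrestricted: ✓ — type-checks ((T2 -> T1) -> T2 -> T1) and nothing is barred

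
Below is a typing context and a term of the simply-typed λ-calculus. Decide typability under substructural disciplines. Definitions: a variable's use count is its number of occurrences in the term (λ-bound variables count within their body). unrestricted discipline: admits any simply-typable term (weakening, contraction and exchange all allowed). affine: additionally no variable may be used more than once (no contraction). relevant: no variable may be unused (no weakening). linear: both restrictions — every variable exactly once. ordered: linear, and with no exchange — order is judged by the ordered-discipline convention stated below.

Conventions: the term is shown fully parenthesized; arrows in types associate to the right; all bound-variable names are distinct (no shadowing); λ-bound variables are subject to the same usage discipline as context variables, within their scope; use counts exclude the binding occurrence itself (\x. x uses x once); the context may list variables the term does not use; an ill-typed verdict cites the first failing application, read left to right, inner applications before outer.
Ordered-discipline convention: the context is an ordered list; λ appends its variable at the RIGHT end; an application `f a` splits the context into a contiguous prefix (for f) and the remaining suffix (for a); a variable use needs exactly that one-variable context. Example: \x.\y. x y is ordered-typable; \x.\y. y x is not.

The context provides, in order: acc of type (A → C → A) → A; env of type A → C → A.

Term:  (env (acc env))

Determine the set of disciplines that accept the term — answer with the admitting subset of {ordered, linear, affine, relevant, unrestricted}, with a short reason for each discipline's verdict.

admitted in: relevant, unrestricted
variable uses: acc ×1, env ×2
uses in reading order: env, acc, env
typing: well-typed at C → A
ordered ✗ (env ×2 used more than once (contraction))
linear ✗ (env ×2 used more than once (contraction))
affine ✗ (env ×2 used more than once (contraction))
relevant ✓ (acc, env: all used, weakening unneeded)
unrestricted ✓ (well-typed at C → A; no restrictions here)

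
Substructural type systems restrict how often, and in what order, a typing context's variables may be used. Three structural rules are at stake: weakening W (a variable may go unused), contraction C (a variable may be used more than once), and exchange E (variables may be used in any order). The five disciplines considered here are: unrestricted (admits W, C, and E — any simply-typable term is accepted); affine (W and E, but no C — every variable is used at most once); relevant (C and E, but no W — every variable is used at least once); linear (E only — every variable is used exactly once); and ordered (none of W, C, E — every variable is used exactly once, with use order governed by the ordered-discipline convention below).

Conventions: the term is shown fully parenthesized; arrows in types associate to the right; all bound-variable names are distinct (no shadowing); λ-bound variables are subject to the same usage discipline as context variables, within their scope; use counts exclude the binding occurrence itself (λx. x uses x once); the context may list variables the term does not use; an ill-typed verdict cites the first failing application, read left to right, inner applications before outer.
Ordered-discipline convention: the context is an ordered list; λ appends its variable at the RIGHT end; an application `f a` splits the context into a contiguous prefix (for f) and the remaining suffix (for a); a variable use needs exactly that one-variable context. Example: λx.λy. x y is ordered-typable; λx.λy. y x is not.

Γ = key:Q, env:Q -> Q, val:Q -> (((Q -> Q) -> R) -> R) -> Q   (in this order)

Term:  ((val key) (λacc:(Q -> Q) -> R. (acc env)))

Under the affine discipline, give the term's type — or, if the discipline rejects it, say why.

term : Q
variable uses: key ×1; env ×1; val ×1; acc (λ-bound) ×1
order of uses: val, key, acc, env
typing: well-typed at Q
across the five disciplines: ordered ✗; linear ✓; affine ✓; relevant ✓; unrestricted ✓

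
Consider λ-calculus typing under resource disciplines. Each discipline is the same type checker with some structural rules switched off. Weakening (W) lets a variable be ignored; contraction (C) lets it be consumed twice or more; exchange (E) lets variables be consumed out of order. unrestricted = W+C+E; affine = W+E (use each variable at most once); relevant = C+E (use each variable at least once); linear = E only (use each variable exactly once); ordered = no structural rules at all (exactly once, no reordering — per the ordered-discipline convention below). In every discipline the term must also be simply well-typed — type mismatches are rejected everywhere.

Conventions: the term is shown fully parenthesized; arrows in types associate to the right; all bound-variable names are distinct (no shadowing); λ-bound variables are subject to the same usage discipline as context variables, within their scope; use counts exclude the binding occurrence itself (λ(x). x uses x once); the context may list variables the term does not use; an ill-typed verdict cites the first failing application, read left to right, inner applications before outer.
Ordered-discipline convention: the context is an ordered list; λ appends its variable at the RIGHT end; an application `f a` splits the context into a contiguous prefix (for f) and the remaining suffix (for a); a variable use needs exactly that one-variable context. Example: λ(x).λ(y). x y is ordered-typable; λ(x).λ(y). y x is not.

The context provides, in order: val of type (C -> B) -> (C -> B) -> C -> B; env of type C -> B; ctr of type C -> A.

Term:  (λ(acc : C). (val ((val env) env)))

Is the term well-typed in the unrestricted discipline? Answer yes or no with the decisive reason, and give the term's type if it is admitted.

yes — simply typable at C -> (C -> B) -> C -> B; W, C, E all held; term : C -> (C -> B) -> C -> B
use counts: val=2; env=2; ctr=0; acc (bound)=0
left-to-right use order: val, val, env, env
typing: well-typed at C -> (C -> B) -> C -> B
summary: ordered ✗ · linear ✗ · affine ✗ · relevant ✗ · unrestricted ✓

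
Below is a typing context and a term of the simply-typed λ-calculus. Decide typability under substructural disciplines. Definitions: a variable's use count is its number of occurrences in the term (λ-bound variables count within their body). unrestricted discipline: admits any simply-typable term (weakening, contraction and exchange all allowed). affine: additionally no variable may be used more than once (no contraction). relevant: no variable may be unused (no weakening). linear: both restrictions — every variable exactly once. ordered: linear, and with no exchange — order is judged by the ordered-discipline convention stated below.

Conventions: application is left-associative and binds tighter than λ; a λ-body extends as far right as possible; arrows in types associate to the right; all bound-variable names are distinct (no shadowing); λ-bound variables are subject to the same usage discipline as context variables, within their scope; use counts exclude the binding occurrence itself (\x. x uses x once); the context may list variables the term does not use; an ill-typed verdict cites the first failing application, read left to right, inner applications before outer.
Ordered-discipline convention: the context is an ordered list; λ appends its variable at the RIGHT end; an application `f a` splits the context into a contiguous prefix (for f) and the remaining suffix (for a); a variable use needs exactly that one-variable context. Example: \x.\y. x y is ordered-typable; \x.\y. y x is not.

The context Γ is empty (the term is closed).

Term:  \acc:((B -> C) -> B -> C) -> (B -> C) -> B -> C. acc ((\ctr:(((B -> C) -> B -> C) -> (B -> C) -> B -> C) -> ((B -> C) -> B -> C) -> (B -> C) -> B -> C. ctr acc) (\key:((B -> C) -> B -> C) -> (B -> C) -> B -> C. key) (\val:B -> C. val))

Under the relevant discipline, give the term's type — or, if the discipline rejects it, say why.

term : (((B -> C) -> B -> C) -> (B -> C) -> B -> C) -> (B -> C) -> B -> C
use counts: acc (λ-bound)=2; ctr (λ-bound)=1; key (λ-bound)=1; val (λ-bound)=1
use order (left to right): acc, ctr, acc, key, val
typing: well-typed at (((B -> C) -> B -> C) -> (B -> C) -> B -> C) -> (B -> C) -> B -> C
summary: ordered ✗; linear ✗; affine ✗; relevant ✓; unrestricted ✓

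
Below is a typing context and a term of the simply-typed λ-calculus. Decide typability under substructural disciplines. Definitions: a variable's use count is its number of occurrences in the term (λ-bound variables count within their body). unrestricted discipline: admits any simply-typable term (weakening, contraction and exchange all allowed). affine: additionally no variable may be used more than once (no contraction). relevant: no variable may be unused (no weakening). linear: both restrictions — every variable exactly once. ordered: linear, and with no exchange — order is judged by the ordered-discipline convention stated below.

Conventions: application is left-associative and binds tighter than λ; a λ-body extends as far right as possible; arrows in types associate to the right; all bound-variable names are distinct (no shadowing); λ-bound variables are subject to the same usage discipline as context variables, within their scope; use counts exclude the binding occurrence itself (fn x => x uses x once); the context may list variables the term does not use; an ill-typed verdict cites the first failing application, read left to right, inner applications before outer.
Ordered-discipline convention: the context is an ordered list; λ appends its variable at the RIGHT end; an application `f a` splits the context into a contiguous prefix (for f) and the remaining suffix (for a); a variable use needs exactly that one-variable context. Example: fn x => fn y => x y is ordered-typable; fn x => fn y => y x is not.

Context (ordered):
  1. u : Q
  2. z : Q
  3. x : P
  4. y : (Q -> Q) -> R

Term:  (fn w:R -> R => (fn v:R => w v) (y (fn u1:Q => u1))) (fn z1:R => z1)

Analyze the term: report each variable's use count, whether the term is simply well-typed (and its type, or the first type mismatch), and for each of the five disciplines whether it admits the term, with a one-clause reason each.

use counts: u ×0, z ×0, x ×0, y ×1, w (λ-bound) ×1, v (λ-bound) ×1, u1 (λ-bound) ×1, z1 (λ-bound) ×1
order of uses: w, v, y, u1, z1
typing: well-typed at R
ordered: ✗, u, z, x never used (weakening)
linear: ✗, u, z, x never used (weakening)
affine: ✓, u, z, x, y, w, v, u1, z1: no repeats, contraction unneeded
relevant: ✗, u, z, x never used (weakening)
unrestricted: ✓, type-checks (R) and nothing is barred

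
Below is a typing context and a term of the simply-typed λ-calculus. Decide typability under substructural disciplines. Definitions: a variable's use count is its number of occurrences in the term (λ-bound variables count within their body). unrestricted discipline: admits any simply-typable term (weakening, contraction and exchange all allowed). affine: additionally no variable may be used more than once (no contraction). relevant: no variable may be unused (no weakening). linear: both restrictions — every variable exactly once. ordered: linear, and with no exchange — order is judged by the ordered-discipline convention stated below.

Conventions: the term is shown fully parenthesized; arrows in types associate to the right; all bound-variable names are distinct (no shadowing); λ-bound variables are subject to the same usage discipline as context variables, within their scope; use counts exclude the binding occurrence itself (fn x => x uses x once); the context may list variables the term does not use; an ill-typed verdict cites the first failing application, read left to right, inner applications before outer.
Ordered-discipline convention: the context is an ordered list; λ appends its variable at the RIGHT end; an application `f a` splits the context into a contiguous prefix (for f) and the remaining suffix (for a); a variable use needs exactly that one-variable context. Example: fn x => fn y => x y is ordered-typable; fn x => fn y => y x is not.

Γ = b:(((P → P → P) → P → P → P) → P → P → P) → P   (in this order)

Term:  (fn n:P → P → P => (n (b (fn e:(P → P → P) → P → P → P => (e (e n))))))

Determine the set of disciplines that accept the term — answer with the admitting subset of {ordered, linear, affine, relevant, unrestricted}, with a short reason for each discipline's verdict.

admitted by: relevant, unrestricted
usage: b: 1×; n (bound): 2×; e (bound): 2×
use order (left to right): n, b, e, e, n
typing: well-typed — term : (P → P → P) → P → P
ordered: ✗ — uses contraction: n ×2, e ×2
linear: ✗ — uses contraction: n ×2, e ×2
affine: ✗ — uses contraction: n ×2, e ×2
relevant: ✓ — at least one use each (b, n, e)
unrestricted: ✓ — type-checks ((P → P → P) → P → P) and nothing is barred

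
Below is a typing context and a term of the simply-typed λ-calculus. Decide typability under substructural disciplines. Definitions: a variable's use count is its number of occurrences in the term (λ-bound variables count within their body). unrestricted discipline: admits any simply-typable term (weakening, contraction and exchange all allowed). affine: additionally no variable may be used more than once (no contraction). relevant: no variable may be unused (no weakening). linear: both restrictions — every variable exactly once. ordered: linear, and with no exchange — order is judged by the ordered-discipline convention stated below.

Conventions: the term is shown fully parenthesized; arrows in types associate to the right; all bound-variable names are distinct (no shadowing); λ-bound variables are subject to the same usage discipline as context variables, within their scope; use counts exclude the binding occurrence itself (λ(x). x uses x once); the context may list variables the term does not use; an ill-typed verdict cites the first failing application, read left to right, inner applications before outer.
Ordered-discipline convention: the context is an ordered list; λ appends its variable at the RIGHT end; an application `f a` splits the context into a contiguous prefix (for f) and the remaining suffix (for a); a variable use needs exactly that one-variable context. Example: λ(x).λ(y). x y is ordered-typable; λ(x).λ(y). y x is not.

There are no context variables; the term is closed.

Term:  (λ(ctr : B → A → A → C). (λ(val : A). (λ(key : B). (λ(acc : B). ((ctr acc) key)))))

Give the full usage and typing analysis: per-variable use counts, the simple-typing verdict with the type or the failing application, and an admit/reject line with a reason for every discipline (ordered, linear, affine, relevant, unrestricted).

use counts: ctr (λ-bound) ×1; val (λ-bound) ×0; key (λ-bound) ×1; acc (λ-bound) ×1
uses in reading order: ctr, acc, key
typing: ill-typed: a function awaiting A gets B
ordered: ✗ — a type mismatch blocks all five
linear: ✗ — the type mismatch rejects it
affine: ✗ — not simply typable
relevant: ✗ — fails simple typing
unrestricted: ✗ — a type mismatch blocks all five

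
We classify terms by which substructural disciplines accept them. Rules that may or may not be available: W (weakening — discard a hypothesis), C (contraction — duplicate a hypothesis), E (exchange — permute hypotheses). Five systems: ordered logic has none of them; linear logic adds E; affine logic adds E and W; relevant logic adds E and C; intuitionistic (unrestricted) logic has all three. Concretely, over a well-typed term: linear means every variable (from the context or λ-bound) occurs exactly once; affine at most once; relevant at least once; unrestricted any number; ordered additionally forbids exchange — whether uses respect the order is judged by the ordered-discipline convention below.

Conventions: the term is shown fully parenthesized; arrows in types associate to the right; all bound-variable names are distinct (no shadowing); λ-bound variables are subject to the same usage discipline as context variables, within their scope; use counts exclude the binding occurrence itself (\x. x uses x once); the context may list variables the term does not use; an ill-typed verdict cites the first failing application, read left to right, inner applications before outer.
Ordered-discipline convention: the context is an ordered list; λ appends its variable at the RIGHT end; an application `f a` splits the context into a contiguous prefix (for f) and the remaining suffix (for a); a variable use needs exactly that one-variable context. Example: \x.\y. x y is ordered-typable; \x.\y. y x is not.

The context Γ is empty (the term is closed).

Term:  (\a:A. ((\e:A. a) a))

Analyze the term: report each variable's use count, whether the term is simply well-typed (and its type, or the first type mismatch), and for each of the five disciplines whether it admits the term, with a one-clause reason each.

variable uses: a (bound): 2×; e (bound): 0×
uses in reading order: a, a
typing: well-typed at A → A
ordered ✗ (uses contraction: a ×2; needs weakening: e unused)
linear ✗ (uses contraction: a ×2; needs weakening: e unused)
affine ✗ (uses contraction: a ×2)
relevant ✗ (needs weakening: e unused)
unrestricted ✓ (typability at A → A is all that's needed)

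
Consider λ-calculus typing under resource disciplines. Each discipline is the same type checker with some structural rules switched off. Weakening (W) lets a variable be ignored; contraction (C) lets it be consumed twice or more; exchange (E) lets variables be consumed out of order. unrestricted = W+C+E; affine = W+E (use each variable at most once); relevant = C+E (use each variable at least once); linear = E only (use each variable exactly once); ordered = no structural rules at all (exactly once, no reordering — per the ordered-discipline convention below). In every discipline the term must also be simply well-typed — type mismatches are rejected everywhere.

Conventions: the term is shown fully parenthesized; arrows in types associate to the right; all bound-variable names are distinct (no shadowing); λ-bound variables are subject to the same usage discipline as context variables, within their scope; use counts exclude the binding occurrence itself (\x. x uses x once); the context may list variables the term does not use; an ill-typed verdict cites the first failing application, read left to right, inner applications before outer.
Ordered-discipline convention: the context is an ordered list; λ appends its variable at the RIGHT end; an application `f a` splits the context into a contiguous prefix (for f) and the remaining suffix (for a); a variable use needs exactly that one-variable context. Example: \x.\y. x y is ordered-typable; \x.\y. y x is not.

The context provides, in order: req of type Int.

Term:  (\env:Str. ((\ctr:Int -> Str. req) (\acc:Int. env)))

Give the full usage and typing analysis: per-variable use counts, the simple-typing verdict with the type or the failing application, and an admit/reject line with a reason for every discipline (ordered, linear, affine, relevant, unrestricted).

use counts: req ×1, env (λ-bound) ×1, ctr (λ-bound) ×0, acc (λ-bound) ×0
order of uses: req, env
typing: well-typed — term : Str -> Int
ordered ✗ (ctr, acc never used (weakening))
linear ✗ (ctr, acc never used (weakening))
affine ✓ (no duplicate uses among req, env, ctr, acc)
relevant ✗ (ctr, acc never used (weakening))
unrestricted ✓ (simply typable at Str -> Int; W, C, E all held)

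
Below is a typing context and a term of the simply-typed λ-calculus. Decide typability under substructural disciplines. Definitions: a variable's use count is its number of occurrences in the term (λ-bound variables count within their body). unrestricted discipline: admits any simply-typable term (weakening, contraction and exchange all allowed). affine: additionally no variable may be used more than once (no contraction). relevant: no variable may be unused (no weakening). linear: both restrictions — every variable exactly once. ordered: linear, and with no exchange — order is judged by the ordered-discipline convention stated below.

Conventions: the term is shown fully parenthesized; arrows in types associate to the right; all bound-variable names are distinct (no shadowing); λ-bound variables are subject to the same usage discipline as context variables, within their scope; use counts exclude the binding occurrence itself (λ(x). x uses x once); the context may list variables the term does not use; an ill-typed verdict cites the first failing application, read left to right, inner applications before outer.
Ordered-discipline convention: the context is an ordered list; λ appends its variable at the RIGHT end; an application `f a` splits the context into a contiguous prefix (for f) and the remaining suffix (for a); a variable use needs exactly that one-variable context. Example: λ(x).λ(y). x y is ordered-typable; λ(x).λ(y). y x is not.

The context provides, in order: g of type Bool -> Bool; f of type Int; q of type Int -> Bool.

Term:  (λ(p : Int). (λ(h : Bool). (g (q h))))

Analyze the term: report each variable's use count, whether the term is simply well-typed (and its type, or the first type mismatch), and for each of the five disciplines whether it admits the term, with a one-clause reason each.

variable uses: g: 1, f: 0, q: 1, p [bound]: 0, h [bound]: 1
uses in reading order: g, q, h
typing: ill-typed: argument of type Bool where Int is required
ordered: ✗, not simply typable
linear: ✗, fails simple typing
affine: ✗, a type mismatch blocks all five
relevant: ✗, the type mismatch rejects it
unrestricted: ✗, not simply typable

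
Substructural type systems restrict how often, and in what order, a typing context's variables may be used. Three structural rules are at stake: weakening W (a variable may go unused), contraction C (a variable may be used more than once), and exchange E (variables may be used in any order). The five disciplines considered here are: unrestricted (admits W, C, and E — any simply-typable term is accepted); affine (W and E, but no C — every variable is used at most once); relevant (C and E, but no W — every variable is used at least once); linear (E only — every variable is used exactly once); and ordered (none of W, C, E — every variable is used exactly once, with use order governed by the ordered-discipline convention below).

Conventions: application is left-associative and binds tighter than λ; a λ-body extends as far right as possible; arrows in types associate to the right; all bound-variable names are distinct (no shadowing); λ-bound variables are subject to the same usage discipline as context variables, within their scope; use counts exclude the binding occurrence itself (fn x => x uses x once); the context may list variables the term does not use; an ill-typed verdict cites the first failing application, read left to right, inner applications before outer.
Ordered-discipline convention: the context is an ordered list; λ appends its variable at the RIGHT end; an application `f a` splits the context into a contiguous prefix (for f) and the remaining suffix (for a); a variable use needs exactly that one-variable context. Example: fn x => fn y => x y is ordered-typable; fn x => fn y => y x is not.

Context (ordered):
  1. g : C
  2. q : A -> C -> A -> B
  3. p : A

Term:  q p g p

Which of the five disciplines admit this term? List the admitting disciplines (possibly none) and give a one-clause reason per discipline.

admitted by: relevant, unrestricted
counts: g ×1, q ×1, p ×2
use order (left to right): q, p, g, p
typing: the term checks, with type B
ordered ✗ (uses contraction: p ×2)
linear ✗ (uses contraction: p ×2)
affine ✗ (uses contraction: p ×2)
relevant ✓ (none of g, q, p goes unused)
unrestricted ✓ (typability at B is all that's needed)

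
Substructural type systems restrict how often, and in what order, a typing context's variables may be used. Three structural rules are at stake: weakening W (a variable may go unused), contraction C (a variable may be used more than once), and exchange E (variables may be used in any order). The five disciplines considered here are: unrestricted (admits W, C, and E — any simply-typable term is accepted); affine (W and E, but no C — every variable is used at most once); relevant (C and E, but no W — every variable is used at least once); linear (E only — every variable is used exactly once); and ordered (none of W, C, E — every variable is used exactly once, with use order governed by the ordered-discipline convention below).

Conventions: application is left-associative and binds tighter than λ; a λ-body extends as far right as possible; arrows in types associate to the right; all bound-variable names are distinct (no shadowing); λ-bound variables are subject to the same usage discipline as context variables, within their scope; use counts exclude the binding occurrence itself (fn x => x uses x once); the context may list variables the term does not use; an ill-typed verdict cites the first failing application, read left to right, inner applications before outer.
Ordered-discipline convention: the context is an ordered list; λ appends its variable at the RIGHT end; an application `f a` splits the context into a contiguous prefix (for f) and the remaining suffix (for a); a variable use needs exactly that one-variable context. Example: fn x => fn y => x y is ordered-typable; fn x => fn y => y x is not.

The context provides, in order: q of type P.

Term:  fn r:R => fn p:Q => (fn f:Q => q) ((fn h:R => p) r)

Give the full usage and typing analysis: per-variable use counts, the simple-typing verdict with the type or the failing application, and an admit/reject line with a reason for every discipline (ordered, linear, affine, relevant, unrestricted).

use counts: q: 1; r (λ-bound): 1; p (λ-bound): 1; f (λ-bound): 0; h (λ-bound): 0
use order (left to right): q, p, r
typing: ✓ — R → Q → P
ordered: ✗, f, h never used (weakening)
linear: ✗, f, h never used (weakening)
affine: ✓, no duplicate uses among q, r, p, f, h
relevant: ✗, f, h never used (weakening)
unrestricted: ✓, typability at R → Q → P is all that's needed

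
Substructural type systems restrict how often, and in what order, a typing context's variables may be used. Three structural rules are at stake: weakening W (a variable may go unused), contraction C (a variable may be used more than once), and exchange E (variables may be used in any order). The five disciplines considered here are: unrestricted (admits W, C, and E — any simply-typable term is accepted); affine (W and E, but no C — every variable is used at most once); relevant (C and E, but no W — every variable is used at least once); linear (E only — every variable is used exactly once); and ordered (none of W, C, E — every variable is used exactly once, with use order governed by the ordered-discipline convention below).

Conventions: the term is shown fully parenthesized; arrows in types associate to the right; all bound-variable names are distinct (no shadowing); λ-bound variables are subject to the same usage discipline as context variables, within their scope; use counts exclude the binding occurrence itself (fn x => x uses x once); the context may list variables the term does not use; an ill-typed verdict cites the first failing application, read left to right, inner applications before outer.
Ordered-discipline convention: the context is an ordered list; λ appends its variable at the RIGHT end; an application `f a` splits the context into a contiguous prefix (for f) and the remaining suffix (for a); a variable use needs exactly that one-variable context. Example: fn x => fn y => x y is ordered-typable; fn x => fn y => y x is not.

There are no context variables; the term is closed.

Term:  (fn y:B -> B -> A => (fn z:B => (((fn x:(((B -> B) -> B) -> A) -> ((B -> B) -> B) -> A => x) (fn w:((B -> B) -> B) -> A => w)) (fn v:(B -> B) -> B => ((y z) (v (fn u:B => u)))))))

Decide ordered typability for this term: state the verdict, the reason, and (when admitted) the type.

yes — y, z, x, w, v, u: once each, no exchange needed; term : (B -> B -> A) -> B -> ((B -> B) -> B) -> A
variable uses: y (λ-bound): 1, z (λ-bound): 1, x (λ-bound): 1, w (λ-bound): 1, v (λ-bound): 1, u (λ-bound): 1
left-to-right use order: x, w, y, z, v, u
typing: well-typed — term : (B -> B -> A) -> B -> ((B -> B) -> B) -> A
summary: ordered ✓ · linear ✓ · affine ✓ · relevant ✓ · unrestricted ✓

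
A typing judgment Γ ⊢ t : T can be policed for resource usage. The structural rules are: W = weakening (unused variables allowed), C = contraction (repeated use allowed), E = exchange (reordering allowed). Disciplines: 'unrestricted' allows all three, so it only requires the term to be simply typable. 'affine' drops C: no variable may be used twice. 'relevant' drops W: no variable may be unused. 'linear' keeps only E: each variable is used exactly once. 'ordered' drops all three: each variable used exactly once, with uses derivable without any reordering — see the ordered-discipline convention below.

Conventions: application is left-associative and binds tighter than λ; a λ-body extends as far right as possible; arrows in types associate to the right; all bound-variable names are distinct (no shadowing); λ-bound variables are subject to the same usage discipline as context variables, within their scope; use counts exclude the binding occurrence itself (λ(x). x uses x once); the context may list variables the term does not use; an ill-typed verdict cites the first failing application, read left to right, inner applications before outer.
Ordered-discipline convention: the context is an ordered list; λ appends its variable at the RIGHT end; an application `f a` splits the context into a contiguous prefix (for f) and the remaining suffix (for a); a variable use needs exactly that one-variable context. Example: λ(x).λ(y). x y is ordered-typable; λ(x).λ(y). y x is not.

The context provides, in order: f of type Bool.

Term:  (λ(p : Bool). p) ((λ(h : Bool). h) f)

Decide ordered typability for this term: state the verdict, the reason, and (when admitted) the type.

yes — f, p, h once each; derivable with no W/C/E; term : Bool
counts: f ×1; p (bound) ×1; h (bound) ×1
order of uses: p, h, f
typing: well-typed at Bool
per-discipline verdicts: ordered ✓ · linear ✓ · affine ✓ · relevant ✓ · unrestricted ✓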